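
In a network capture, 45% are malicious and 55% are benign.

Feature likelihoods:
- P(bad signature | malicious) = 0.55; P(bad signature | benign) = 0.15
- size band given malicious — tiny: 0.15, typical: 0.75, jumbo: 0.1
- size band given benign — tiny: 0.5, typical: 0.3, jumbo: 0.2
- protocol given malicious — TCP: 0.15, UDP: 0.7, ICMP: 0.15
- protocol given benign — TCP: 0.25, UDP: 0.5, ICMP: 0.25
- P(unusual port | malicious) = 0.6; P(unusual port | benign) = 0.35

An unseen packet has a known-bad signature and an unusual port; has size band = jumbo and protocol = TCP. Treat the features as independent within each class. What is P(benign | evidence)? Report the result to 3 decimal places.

0.393

malicious: 0.45 × 0.55 × 0.1 × 0.15 × 0.6 = 0.0022275
benign: 0.55 × 0.15 × 0.2 × 0.25 × 0.35 = 0.00144375
P(benign | x) = 0.00144375 / 0.00367125 ≈ 0.393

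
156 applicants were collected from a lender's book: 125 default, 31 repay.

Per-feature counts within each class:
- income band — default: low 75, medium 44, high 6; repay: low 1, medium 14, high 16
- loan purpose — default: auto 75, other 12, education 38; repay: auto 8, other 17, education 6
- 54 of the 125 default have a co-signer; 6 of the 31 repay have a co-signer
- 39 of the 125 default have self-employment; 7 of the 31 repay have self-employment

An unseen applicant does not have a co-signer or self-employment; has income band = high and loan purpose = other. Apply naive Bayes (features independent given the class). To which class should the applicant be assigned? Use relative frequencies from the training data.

default: (125/156) × (6/125) × (12/125) × (71/125) × (86/125) ≈ 0.00144289
repay: (31/156) × (16/31) × (17/31) × (25/31) × (24/31) ≈ 0.0351164
Highest score → repay.

repay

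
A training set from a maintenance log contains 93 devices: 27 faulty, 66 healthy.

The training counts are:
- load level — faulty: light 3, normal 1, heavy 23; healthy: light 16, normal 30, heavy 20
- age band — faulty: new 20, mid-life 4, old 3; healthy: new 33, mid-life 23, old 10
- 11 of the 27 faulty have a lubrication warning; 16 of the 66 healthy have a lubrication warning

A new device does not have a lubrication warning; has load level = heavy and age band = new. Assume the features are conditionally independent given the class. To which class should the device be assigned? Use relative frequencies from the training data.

faulty: (27/93) × (23/27) × (20/27) × (16/27) ≈ 0.108559
healthy: (66/93) × (20/66) × (33/66) × (50/66) ≈ 0.0814598
Highest score → faulty.

faulty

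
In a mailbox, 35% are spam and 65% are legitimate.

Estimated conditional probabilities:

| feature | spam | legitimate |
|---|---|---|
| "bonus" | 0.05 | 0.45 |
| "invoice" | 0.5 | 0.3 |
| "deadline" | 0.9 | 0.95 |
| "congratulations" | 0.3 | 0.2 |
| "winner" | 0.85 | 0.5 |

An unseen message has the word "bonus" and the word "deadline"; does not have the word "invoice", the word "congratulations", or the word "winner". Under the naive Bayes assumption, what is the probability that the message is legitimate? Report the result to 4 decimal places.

0.9895

spam: 0.35 × 0.05 × (1−0.5) × 0.9 × (1−0.3) × (1−0.85) = 0.000826875
legitimate: 0.65 × 0.45 × (1−0.3) × 0.95 × (1−0.2) × (1−0.5) = 0.077805
P(legitimate | x) = 0.077805 / 0.078631875 ≈ 0.9895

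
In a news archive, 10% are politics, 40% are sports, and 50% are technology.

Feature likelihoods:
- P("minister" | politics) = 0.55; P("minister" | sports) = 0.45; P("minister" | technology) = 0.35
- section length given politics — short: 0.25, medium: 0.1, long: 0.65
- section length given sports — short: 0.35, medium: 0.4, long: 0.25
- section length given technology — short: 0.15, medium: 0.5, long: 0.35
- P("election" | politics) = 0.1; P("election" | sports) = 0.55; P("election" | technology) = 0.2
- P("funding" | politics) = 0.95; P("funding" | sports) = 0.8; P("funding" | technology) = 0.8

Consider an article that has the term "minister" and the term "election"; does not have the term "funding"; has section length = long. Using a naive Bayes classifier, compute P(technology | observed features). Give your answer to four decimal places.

politics: 0.1 × 0.55 × 0.65 × 0.1 × (1−0.95) = 0.00017875
sports: 0.4 × 0.45 × 0.25 × 0.55 × (1−0.8) = 0.00495
technology: 0.5 × 0.35 × 0.35 × 0.2 × (1−0.8) = 0.00245
P(technology | x) = 0.00245 / 0.00757875 ≈ 0.3233

0.3233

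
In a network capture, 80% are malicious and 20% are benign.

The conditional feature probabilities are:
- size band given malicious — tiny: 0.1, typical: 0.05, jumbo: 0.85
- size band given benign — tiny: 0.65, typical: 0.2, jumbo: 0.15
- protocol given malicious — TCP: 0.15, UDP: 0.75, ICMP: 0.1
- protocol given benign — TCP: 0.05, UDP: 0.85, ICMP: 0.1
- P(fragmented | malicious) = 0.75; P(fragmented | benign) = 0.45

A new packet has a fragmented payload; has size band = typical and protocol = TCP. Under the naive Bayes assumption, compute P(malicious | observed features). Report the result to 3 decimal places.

malicious: 0.8 × 0.05 × 0.15 × 0.75 = 0.0045
benign: 0.2 × 0.2 × 0.05 × 0.45 = 0.0009
P(malicious | x) = 0.0045 / 0.0054 ≈ 0.833

0.833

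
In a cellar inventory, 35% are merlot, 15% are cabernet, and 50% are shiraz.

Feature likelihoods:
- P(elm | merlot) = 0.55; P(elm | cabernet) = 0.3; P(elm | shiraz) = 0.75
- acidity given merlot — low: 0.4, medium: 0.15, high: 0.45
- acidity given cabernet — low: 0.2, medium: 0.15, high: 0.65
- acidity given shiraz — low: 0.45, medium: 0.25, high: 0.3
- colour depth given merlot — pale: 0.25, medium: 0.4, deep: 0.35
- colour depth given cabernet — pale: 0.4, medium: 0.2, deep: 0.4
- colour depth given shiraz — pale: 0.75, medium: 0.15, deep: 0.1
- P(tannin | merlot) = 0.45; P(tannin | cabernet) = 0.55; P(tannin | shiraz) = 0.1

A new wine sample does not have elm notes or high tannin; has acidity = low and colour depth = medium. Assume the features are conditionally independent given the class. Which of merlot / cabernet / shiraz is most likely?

merlot: 0.35 × (1−0.55) × 0.4 × 0.4 × (1−0.45) = 0.01386
cabernet: 0.15 × (1−0.3) × 0.2 × 0.2 × (1−0.55) = 0.00189
shiraz: 0.5 × (1−0.75) × 0.45 × 0.15 × (1−0.1) = 0.00759375
Highest score → merlot.

merlot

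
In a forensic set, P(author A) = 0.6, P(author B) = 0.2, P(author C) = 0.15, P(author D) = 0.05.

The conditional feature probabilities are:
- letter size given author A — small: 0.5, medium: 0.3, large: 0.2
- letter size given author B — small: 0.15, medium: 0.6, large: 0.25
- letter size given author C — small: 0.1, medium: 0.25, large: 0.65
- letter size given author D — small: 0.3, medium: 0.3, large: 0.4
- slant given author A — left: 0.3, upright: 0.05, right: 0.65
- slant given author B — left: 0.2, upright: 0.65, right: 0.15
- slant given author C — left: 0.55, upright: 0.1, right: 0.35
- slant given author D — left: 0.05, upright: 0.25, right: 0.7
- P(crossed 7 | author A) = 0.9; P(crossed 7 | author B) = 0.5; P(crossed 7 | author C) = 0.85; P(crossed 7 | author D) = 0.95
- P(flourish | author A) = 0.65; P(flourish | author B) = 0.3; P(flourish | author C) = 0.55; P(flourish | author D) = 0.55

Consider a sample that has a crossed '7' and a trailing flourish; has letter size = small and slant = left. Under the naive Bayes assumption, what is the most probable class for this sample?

author A

author A: 0.6 × 0.5 × 0.3 × 0.9 × 0.65 = 0.05265
author B: 0.2 × 0.15 × 0.2 × 0.5 × 0.3 = 0.0009
author C: 0.15 × 0.1 × 0.55 × 0.85 × 0.55 = 0.003856875
author D: 0.05 × 0.3 × 0.05 × 0.95 × 0.55 = 0.000391875
Highest score → author A.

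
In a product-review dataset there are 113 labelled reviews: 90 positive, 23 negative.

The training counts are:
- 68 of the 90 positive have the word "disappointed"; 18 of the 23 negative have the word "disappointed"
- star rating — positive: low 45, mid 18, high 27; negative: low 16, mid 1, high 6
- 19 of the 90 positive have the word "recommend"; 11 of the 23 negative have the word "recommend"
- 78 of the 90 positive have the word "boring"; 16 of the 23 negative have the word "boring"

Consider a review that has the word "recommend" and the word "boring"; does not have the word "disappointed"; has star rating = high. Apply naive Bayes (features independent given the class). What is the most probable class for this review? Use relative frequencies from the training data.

positive: (90/113) × (22/90) × (27/90) × (19/90) × (78/90) ≈ 0.0106863
negative: (23/113) × (5/23) × (6/23) × (11/23) × (16/23) ≈ 0.00384036
Highest score → positive.

positive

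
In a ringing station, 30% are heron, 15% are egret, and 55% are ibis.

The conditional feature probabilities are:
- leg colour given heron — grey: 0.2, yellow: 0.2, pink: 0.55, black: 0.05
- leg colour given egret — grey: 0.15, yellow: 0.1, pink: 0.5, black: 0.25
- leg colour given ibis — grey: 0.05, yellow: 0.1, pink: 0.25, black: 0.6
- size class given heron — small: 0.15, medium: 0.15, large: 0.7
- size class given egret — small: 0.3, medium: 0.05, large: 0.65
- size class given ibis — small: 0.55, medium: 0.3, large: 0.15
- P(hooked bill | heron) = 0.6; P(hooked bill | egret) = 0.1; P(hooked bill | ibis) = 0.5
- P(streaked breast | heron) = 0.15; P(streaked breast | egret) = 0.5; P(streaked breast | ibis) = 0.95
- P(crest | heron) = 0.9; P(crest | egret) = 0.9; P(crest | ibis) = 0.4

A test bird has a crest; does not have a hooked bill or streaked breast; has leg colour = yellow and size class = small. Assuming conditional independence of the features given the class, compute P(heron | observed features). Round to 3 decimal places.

0.564

heron: 0.3 × 0.2 × 0.15 × (1−0.6) × (1−0.15) × 0.9 = 0.002754
egret: 0.15 × 0.1 × 0.3 × (1−0.1) × (1−0.5) × 0.9 = 0.0018225
ibis: 0.55 × 0.1 × 0.55 × (1−0.5) × (1−0.95) × 0.4 = 0.0003025
P(heron | x) = 0.002754 / 0.004879 ≈ 0.564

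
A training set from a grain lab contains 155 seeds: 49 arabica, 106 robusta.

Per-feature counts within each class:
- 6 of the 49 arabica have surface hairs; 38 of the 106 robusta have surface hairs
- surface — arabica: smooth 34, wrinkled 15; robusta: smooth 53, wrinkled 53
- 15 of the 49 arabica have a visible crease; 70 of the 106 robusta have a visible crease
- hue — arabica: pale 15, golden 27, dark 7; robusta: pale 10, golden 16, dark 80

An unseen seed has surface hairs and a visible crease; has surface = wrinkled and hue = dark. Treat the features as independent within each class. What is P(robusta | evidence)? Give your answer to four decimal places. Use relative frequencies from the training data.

arabica: (49/155) × (6/49) × (15/49) × (15/49) × (7/49) ≈ 0.000518217
robusta: (106/155) × (38/106) × (53/106) × (70/106) × (80/106) ≈ 0.0610939
P(robusta | x) = 0.0610939 / 0.061612117 ≈ 0.9916

0.9916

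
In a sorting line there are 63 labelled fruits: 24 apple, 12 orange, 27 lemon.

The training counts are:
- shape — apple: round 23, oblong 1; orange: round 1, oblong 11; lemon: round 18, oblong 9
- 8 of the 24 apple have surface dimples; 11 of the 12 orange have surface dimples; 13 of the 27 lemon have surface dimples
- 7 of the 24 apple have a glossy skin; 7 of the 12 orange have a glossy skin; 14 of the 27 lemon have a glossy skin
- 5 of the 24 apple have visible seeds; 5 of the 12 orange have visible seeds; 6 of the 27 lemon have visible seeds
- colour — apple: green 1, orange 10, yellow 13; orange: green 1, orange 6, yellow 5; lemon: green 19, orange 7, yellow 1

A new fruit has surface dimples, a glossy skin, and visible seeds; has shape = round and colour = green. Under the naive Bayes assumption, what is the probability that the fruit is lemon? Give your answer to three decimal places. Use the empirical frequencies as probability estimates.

0.949

apple: (24/63) × (23/24) × (8/24) × (7/24) × (5/24) × (1/24) ≈ 0.000308106
orange: (12/63) × (1/12) × (11/12) × (7/12) × (5/12) × (1/12) ≈ 0.00029471
lemon: (27/63) × (18/27) × (13/27) × (14/27) × (6/27) × (19/27) ≈ 0.0111546
P(lemon | x) = 0.0111546 / 0.011757416 ≈ 0.949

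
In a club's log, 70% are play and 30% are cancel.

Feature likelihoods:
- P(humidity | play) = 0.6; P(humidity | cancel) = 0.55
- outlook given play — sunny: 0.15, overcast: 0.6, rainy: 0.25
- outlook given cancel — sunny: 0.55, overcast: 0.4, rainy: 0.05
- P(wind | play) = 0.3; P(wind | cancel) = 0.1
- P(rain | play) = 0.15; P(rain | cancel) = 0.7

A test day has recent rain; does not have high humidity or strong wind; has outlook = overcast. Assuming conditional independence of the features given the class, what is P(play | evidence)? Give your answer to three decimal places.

0.341

play: 0.7 × (1−0.6) × 0.6 × (1−0.3) × 0.15 = 0.01764
cancel: 0.3 × (1−0.55) × 0.4 × (1−0.1) × 0.7 = 0.03402
P(play | x) = 0.01764 / 0.05166 ≈ 0.341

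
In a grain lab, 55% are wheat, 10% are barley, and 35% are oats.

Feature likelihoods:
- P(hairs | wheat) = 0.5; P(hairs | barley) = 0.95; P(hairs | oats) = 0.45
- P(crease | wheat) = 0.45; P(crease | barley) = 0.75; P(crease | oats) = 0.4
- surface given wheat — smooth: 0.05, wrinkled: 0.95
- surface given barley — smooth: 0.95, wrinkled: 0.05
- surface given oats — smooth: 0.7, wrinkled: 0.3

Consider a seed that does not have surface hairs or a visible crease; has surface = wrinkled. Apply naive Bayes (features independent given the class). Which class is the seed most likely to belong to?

wheat: 0.55 × (1−0.5) × (1−0.45) × 0.95 = 0.1436875
barley: 0.1 × (1−0.95) × (1−0.75) × 0.05 = 0.0000625
oats: 0.35 × (1−0.45) × (1−0.4) × 0.3 = 0.03465
Highest score → wheat.

wheat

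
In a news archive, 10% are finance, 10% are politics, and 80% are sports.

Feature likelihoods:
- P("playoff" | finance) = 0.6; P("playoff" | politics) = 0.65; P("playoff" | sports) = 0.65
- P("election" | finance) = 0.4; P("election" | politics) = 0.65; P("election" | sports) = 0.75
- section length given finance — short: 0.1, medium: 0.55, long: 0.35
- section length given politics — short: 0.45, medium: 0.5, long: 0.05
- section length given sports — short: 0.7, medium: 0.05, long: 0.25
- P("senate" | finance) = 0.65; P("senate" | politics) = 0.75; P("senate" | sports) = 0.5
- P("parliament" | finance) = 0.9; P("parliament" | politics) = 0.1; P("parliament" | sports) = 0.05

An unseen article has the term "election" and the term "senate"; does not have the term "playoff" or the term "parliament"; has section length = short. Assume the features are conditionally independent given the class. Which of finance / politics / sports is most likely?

sports

finance: 0.1 × (1−0.6) × 0.4 × 0.1 × 0.65 × (1−0.9) = 0.000104
politics: 0.1 × (1−0.65) × 0.65 × 0.45 × 0.75 × (1−0.1) = 0.0069103125
sports: 0.8 × (1−0.65) × 0.75 × 0.7 × 0.5 × (1−0.05) = 0.069825
Highest score → sports.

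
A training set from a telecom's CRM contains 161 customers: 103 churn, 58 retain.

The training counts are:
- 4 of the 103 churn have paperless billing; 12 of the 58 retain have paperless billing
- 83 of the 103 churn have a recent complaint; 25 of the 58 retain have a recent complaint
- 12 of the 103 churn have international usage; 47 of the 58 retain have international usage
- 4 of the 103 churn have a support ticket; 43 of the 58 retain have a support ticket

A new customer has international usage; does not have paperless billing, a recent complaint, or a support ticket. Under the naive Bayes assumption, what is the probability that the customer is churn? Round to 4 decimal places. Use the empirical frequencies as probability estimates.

churn: (103/161) × (99/103) × (20/103) × (12/103) × (99/103) ≈ 0.0133704
retain: (58/161) × (46/58) × (33/58) × (47/58) × (15/58) ≈ 0.0340683
P(churn | x) = 0.0133704 / 0.0474387 ≈ 0.2818

0.2818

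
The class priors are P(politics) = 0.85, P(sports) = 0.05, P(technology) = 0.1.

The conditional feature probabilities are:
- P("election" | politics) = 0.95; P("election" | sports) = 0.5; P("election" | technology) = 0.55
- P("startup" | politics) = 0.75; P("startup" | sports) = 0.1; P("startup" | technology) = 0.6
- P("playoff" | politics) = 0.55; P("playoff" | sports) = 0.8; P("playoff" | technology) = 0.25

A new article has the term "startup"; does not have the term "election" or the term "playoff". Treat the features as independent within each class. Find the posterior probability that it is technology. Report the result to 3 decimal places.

politics: 0.85 × (1−0.95) × 0.75 × (1−0.55) = 0.01434375
sports: 0.05 × (1−0.5) × 0.1 × (1−0.8) = 0.0005
technology: 0.1 × (1−0.55) × 0.6 × (1−0.25) = 0.02025
P(technology | x) = 0.02025 / 0.03509375 ≈ 0.577

0.577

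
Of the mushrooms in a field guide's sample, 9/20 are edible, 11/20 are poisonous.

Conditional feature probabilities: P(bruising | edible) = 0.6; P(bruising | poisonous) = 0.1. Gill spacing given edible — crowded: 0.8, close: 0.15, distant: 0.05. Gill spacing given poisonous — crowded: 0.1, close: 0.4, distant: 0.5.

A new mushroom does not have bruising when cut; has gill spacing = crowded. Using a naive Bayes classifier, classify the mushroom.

edible

edible: 0.45 × (1−0.6) × 0.8 = 0.144
poisonous: 0.55 × (1−0.1) × 0.1 = 0.0495
Highest score → edible.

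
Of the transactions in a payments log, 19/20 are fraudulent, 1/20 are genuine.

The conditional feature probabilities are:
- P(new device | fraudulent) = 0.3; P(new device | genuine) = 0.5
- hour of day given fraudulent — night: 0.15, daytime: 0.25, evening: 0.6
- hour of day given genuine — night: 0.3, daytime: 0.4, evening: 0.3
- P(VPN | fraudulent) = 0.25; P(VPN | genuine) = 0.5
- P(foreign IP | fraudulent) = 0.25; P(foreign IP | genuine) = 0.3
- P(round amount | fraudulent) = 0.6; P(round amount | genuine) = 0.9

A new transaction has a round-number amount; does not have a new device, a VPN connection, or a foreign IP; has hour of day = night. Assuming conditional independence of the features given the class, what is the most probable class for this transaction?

fraudulent

fraudulent: 0.95 × (1−0.3) × 0.15 × (1−0.25) × (1−0.25) × 0.6 = 0.033665625
genuine: 0.05 × (1−0.5) × 0.3 × (1−0.5) × (1−0.3) × 0.9 = 0.0023625
Highest score → fraudulent.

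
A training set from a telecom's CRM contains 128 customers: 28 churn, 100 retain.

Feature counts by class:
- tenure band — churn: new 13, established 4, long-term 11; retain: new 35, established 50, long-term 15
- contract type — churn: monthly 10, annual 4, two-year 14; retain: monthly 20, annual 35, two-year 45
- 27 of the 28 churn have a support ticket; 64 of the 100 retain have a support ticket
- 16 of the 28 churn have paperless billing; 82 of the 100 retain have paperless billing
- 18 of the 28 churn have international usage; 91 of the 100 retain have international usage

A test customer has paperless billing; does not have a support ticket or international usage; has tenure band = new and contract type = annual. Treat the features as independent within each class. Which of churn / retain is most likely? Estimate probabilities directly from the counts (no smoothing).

retain

churn: (28/128) × (13/28) × (4/28) × (1/28) × (16/28) × (10/28) ≈ 0.00010575
retain: (100/128) × (35/100) × (35/100) × (36/100) × (82/100) × (9/100) = 0.002542640625
Highest score → retain.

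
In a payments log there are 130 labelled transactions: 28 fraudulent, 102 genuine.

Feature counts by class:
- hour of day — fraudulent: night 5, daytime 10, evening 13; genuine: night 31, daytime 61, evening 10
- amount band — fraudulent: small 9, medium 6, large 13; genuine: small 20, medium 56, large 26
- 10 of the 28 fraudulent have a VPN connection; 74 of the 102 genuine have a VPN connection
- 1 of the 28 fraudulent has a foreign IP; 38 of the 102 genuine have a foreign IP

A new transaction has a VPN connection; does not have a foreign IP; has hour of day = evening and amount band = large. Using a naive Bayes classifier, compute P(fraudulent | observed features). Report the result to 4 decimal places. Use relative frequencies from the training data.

fraudulent: (28/130) × (13/28) × (13/28) × (10/28) × (27/28) ≈ 0.0159894
genuine: (102/130) × (10/102) × (26/102) × (74/102) × (64/102) ≈ 0.00892568
P(fraudulent | x) = 0.0159894 / 0.02491508 ≈ 0.6418

0.6418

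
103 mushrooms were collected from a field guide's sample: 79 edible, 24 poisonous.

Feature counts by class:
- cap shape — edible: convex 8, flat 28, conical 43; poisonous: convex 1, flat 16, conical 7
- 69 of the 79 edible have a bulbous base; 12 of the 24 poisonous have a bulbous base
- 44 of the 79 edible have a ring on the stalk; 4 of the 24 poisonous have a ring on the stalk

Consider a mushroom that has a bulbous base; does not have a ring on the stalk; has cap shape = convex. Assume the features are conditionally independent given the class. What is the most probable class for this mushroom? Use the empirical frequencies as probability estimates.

edible: (79/103) × (8/79) × (69/79) × (35/79) ≈ 0.0300549
poisonous: (24/103) × (1/24) × (12/24) × (20/24) ≈ 0.00404531
Highest score → edible.

edible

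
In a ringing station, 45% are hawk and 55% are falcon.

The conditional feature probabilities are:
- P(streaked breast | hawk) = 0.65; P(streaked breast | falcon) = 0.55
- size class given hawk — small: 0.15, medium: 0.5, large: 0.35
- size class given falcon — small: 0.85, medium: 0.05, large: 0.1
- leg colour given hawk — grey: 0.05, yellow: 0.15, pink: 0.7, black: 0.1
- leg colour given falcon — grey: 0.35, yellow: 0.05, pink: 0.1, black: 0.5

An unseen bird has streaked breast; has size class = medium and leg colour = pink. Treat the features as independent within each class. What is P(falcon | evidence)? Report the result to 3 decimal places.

0.015

hawk: 0.45 × 0.65 × 0.5 × 0.7 = 0.102375
falcon: 0.55 × 0.55 × 0.05 × 0.1 = 0.0015125
P(falcon | x) = 0.0015125 / 0.1038875 ≈ 0.015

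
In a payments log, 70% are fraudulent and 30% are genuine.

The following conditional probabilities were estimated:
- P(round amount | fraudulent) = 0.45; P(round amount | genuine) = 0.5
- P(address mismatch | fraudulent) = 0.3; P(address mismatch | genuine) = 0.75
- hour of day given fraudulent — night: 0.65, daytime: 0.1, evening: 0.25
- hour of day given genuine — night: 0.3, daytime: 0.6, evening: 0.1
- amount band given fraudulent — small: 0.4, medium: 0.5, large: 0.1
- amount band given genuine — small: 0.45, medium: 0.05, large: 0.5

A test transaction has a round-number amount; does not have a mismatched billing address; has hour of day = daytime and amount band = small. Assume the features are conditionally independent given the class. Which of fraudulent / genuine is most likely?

genuine

fraudulent: 0.7 × 0.45 × (1−0.3) × 0.1 × 0.4 = 0.00882
genuine: 0.3 × 0.5 × (1−0.75) × 0.6 × 0.45 = 0.010125
Highest score → genuine.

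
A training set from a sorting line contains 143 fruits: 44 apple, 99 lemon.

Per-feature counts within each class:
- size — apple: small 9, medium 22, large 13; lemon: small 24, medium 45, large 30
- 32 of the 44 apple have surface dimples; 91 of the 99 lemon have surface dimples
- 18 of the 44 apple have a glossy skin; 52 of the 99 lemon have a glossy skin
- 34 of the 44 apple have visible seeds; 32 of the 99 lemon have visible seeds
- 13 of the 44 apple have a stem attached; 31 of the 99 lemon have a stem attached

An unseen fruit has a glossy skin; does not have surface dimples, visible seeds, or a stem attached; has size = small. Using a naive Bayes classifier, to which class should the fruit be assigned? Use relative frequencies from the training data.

lemon

apple: (44/143) × (9/44) × (12/44) × (18/44) × (10/44) × (31/44) ≈ 0.00112438
lemon: (99/143) × (24/99) × (8/99) × (52/99) × (67/99) × (68/99) ≈ 0.0033114
Highest score → lemon.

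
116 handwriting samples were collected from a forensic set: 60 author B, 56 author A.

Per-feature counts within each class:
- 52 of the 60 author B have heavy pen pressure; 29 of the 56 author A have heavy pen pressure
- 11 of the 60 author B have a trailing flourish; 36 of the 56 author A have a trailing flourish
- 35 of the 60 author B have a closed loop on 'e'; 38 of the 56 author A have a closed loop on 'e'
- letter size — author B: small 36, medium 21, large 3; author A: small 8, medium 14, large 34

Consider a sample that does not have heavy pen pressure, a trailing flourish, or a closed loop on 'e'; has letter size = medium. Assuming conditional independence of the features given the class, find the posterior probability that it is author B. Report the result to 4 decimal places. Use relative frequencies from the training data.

0.5515

author B: (60/116) × (8/60) × (49/60) × (25/60) × (21/60) ≈ 0.0082136
author A: (56/116) × (27/56) × (20/56) × (18/56) × (14/56) ≈ 0.00667993
P(author B | x) = 0.0082136 / 0.01489353 ≈ 0.5515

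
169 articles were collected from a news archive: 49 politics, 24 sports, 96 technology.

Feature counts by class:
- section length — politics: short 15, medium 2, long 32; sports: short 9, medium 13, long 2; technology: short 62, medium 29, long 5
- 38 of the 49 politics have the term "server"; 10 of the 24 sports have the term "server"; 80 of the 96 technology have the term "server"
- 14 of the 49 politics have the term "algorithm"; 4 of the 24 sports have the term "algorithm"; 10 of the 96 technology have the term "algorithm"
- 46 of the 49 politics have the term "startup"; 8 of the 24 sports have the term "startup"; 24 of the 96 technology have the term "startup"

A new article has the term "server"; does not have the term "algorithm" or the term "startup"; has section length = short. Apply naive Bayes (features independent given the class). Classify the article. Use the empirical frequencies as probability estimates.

technology

politics: (49/169) × (15/49) × (38/49) × (35/49) × (3/49) ≈ 0.00301016
sports: (24/169) × (9/24) × (10/24) × (20/24) × (16/24) ≈ 0.0123274
technology: (96/169) × (62/96) × (80/96) × (86/96) × (72/96) ≈ 0.205406
Highest score → technology.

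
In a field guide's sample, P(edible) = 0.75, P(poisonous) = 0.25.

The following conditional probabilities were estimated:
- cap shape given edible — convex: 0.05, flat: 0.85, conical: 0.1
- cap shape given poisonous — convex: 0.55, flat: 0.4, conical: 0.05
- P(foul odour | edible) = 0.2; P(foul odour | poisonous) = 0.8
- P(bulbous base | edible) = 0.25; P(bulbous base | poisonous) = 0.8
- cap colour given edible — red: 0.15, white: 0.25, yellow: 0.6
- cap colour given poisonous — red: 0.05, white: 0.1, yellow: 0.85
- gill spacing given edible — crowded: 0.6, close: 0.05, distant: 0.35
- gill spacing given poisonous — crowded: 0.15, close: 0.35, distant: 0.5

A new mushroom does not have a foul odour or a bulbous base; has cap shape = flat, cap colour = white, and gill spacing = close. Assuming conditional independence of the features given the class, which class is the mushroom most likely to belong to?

edible

edible: 0.75 × 0.85 × (1−0.2) × (1−0.25) × 0.25 × 0.05 = 0.00478125
poisonous: 0.25 × 0.4 × (1−0.8) × (1−0.8) × 0.1 × 0.35 = 0.00014
Highest score → edible.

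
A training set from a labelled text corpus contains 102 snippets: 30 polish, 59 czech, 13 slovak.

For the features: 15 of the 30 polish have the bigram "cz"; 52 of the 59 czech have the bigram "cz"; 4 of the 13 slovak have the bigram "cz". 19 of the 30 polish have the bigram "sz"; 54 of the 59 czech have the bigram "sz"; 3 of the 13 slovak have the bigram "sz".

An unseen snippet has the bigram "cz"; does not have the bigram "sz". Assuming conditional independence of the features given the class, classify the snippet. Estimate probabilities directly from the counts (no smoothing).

polish

polish: (30/102) × (15/30) × (11/30) ≈ 0.0539216
czech: (59/102) × (52/59) × (5/59) ≈ 0.0432037
slovak: (13/102) × (4/13) × (10/13) ≈ 0.0301659
Highest score → polish.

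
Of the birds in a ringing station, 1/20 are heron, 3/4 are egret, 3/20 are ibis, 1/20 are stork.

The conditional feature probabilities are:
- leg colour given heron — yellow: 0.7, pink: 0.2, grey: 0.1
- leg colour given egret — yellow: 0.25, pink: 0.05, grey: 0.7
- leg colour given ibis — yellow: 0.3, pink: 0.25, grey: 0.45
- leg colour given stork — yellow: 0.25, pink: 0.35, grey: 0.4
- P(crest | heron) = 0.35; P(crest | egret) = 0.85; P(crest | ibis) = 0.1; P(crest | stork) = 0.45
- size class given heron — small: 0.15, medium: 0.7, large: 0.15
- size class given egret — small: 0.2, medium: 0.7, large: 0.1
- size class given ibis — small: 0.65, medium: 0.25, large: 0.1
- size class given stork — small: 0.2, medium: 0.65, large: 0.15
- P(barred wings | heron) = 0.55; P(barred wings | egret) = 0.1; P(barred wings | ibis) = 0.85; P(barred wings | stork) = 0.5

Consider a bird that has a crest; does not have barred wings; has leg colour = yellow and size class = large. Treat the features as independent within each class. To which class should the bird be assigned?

egret

heron: 0.05 × 0.7 × 0.35 × 0.15 × (1−0.55) = 0.000826875
egret: 0.75 × 0.25 × 0.85 × 0.1 × (1−0.1) = 0.01434375
ibis: 0.15 × 0.3 × 0.1 × 0.1 × (1−0.85) = 0.0000675
stork: 0.05 × 0.25 × 0.45 × 0.15 × (1−0.5) = 0.000421875
Highest score → egret.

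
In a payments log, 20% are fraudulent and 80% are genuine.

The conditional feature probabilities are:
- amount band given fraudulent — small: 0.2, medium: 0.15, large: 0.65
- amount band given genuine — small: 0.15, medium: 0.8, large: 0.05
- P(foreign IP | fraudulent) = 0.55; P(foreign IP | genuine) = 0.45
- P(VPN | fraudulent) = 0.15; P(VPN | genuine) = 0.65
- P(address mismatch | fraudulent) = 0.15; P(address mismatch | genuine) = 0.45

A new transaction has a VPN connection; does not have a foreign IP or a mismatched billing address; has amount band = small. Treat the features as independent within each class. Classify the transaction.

genuine

fraudulent: 0.2 × 0.2 × (1−0.55) × 0.15 × (1−0.15) = 0.002295
genuine: 0.8 × 0.15 × (1−0.45) × 0.65 × (1−0.45) = 0.023595
Highest score → genuine.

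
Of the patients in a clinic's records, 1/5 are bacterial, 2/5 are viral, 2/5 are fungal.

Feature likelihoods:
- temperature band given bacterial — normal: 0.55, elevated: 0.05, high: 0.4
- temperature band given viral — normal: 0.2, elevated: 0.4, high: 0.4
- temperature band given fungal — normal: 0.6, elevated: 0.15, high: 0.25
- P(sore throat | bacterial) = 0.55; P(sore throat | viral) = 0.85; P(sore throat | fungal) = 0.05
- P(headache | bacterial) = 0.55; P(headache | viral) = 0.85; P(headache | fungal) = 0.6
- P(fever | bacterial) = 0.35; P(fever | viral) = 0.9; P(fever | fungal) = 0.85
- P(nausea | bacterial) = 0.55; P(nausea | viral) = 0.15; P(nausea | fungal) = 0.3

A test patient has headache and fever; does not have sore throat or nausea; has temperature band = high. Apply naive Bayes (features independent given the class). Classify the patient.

fungal

bacterial: 0.2 × 0.4 × (1−0.55) × 0.55 × 0.35 × (1−0.55) = 0.0031185
viral: 0.4 × 0.4 × (1−0.85) × 0.85 × 0.9 × (1−0.15) = 0.015606
fungal: 0.4 × 0.25 × (1−0.05) × 0.6 × 0.85 × (1−0.3) = 0.033915
Highest score → fungal.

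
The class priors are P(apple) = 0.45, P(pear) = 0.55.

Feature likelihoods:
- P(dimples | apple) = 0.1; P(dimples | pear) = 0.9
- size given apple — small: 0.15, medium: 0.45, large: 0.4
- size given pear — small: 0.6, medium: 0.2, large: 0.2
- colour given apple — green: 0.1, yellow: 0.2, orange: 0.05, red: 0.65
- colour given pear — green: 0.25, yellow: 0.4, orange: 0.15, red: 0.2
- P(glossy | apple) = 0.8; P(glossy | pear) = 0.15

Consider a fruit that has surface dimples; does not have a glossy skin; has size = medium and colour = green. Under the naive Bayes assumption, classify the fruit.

apple: 0.45 × 0.1 × 0.45 × 0.1 × (1−0.8) = 0.000405
pear: 0.55 × 0.9 × 0.2 × 0.25 × (1−0.15) = 0.0210375
Highest score → pear.

pear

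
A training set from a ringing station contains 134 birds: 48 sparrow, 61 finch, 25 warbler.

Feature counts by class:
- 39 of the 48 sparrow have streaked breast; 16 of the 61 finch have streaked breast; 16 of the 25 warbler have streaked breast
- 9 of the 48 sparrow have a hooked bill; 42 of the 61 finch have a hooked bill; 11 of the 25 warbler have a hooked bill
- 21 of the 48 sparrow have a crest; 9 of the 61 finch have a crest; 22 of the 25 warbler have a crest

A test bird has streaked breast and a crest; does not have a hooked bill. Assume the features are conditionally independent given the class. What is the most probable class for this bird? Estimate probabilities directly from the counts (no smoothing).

sparrow

sparrow: (48/134) × (39/48) × (39/48) × (21/48) ≈ 0.103457
finch: (61/134) × (16/61) × (19/61) × (9/61) ≈ 0.00548721
warbler: (25/134) × (16/25) × (14/25) × (22/25) ≈ 0.0588418
Highest score → sparrow.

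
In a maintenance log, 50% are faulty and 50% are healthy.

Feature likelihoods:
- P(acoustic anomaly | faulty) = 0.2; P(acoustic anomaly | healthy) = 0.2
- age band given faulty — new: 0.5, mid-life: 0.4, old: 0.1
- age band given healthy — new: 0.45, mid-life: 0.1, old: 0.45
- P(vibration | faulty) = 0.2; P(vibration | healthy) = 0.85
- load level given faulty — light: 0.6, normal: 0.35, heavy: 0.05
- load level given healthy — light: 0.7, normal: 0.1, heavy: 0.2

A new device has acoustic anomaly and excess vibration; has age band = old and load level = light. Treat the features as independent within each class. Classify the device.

faulty: 0.5 × 0.2 × 0.1 × 0.2 × 0.6 = 0.0012
healthy: 0.5 × 0.2 × 0.45 × 0.85 × 0.7 = 0.026775
Highest score → healthy.

healthy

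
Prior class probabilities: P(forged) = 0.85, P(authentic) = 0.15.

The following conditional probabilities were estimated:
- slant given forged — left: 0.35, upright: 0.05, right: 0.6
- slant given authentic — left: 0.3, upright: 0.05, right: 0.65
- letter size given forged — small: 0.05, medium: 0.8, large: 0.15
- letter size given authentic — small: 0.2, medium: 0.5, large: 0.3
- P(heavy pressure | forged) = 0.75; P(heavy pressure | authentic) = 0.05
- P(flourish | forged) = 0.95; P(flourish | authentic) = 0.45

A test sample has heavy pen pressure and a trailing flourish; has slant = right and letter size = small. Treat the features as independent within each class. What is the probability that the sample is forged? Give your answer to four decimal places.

0.9764

forged: 0.85 × 0.6 × 0.05 × 0.75 × 0.95 = 0.01816875
authentic: 0.15 × 0.65 × 0.2 × 0.05 × 0.45 = 0.00043875
P(forged | x) = 0.01816875 / 0.0186075 ≈ 0.9764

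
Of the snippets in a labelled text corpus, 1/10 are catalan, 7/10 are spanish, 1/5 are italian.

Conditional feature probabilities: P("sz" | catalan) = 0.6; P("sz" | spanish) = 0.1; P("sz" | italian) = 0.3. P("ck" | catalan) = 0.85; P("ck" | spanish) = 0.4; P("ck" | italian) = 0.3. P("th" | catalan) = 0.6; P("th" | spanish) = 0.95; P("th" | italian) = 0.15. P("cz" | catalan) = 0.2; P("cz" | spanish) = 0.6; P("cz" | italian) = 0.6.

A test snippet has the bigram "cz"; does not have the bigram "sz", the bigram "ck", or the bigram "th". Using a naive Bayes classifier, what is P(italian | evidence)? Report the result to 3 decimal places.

catalan: 0.1 × (1−0.6) × (1−0.85) × (1−0.6) × 0.2 = 0.00048
spanish: 0.7 × (1−0.1) × (1−0.4) × (1−0.95) × 0.6 = 0.01134
italian: 0.2 × (1−0.3) × (1−0.3) × (1−0.15) × 0.6 = 0.04998
P(italian | x) = 0.04998 / 0.0618 ≈ 0.809

0.809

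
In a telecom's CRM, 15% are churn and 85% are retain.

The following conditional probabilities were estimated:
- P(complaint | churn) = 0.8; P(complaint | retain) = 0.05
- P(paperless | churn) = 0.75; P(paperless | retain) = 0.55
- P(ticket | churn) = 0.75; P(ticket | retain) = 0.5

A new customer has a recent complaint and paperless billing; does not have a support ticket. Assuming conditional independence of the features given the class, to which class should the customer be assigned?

churn

churn: 0.15 × 0.8 × 0.75 × (1−0.75) = 0.0225
retain: 0.85 × 0.05 × 0.55 × (1−0.5) = 0.0116875
Highest score → churn.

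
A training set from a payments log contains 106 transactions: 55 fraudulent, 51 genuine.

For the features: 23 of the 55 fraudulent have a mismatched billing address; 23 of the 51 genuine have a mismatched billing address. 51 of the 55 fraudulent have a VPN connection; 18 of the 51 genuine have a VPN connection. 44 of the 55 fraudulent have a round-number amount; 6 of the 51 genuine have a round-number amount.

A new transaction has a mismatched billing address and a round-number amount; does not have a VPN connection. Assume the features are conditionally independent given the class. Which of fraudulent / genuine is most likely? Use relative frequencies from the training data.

genuine

fraudulent: (55/106) × (23/55) × (4/55) × (44/55) ≈ 0.0126244
genuine: (51/106) × (23/51) × (33/51) × (6/51) ≈ 0.0165176
Highest score → genuine.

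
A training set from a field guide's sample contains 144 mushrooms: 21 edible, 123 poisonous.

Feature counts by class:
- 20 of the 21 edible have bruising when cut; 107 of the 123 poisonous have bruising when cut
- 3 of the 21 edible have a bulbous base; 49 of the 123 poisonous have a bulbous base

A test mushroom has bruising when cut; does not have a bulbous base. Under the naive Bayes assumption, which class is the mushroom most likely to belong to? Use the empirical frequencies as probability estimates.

edible: (21/144) × (20/21) × (18/21) ≈ 0.119048
poisonous: (123/144) × (107/123) × (74/123) ≈ 0.447042
Highest score → poisonous.

poisonous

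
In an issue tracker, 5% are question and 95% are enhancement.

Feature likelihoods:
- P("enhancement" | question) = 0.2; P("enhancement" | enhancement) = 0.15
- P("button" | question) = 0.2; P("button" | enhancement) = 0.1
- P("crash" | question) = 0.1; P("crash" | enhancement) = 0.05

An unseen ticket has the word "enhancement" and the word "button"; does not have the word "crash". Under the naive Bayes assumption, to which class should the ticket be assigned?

question: 0.05 × 0.2 × 0.2 × (1−0.1) = 0.0018
enhancement: 0.95 × 0.15 × 0.1 × (1−0.05) = 0.0135375
Highest score → enhancement.

enhancement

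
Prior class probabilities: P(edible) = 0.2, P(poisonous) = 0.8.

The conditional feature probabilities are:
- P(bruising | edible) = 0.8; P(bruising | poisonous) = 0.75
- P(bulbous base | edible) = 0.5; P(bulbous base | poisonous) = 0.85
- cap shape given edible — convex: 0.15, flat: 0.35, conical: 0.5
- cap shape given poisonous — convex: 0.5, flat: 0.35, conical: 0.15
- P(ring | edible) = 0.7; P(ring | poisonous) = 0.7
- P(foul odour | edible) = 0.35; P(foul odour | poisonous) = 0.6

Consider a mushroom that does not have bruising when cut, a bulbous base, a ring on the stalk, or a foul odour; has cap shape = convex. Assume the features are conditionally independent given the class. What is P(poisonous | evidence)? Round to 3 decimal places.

0.755

edible: 0.2 × (1−0.8) × (1−0.5) × 0.15 × (1−0.7) × (1−0.35) = 0.000585
poisonous: 0.8 × (1−0.75) × (1−0.85) × 0.5 × (1−0.7) × (1−0.6) = 0.0018
P(poisonous | x) = 0.0018 / 0.002385 ≈ 0.755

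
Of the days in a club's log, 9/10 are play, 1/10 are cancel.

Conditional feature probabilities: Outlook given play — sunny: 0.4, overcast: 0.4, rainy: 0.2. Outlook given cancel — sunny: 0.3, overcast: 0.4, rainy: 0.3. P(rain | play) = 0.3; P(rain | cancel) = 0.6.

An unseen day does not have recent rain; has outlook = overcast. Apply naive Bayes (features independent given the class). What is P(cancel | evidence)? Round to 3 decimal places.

play: 0.9 × 0.4 × (1−0.3) = 0.252
cancel: 0.1 × 0.4 × (1−0.6) = 0.016
P(cancel | x) = 0.016 / 0.268 ≈ 0.060

0.060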